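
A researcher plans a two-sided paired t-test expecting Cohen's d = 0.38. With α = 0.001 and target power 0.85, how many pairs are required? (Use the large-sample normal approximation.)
n = 130 pairs

Sample size formula (paired t-test, normal approximation):
n = ((z_{α/2} + z_β) / d)²

z_{α/2} = 3.291 (for α = 0.001, two-sided)
z_β = 1.036 (for power = 0.85)
d = 0.38

n = ((3.291 + 1.036) / 0.38)²
n = (11.387)²
n ≈ 129.66
Round up to the next whole number: n = 130 pairs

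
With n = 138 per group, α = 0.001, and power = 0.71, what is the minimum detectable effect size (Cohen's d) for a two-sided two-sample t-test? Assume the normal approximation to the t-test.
d ≈ 0.46

Minimum detectable effect (two-sample t-test, normal approximation):
d = (z_{α/2} + z_β) / √(n/2)
d = (3.291 + 0.553) / √(138/2)
d = 3.844 / 8.307
d ≈ 0.46

By Cohen's convention (0.2 small / 0.5 medium / 0.8 large): small effect.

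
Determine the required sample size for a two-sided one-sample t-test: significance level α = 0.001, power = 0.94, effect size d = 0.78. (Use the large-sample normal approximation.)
n = 39

Sample size formula (one-sample t-test, normal approximation):
n = ((z_{α/2} + z_β) / d)²

z_{α/2} = 3.291 (for α = 0.001, two-sided)
z_β = 1.555 (for power = 0.94)
d = 0.78

n = ((3.291 + 1.555) / 0.78)²
n = (6.213)²
n ≈ 38.60
Round up to the next whole number: n = 39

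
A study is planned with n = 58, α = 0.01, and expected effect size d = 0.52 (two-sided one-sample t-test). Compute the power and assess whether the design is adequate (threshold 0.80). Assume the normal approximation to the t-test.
Power ≈ 0.92; the study is adequately powered (power ≥ 0.80)

Power calculation (one-sample t-test, normal approximation):
z_β = d · √n - z_{α/2}
z_β = 0.52 · √58 - 2.576
z_β = 0.52 · 7.616 - 2.576
z_β = 1.384

Power = Φ(z_β) = Φ(1.384) ≈ 0.917

Effect size d = 0.52 is medium by Cohen's convention (0.2/0.5/0.8).

Threshold: power ≥ 0.80 is conventionally adequate.
Power ≈ 0.92 → the study is adequately powered (power ≥ 0.80).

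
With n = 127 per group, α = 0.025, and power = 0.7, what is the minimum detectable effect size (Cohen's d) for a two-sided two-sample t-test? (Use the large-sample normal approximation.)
d ≈ 0.35

Minimum detectable effect (two-sample t-test, normal approximation):
d = (z_{α/2} + z_β) / √(n/2)
d = (2.241 + 0.524) / √(127/2)
d = 2.766 / 7.969
d ≈ 0.35

By Cohen's convention (0.2 small / 0.5 medium / 0.8 large): small effect.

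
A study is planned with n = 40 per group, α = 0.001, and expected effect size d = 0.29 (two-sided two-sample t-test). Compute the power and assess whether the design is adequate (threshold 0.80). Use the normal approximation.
Power ≈ 0.02; the study is underpowered (power < 0.80)

Power calculation (two-sample t-test, normal approximation):
z_β = d · √(n/2) - z_{α/2}
z_β = 0.29 · √(40/2) - 3.291
z_β = 0.29 · 4.472 - 3.291
z_β = -1.994

Power = Φ(z_β) = Φ(-1.994) ≈ 0.023

Effect size d = 0.29 is small by Cohen's convention (0.2/0.5/0.8).

Threshold: power ≥ 0.80 is conventionally adequate.
Power ≈ 0.02 → the study is underpowered (power < 0.80).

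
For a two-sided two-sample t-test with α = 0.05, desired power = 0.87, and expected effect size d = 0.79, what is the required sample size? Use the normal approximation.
n = 31 per group

Sample size formula (two-sample t-test, normal approximation):
n = 2 · ((z_{α/2} + z_β) / d)²

z_{α/2} = 1.960 (for α = 0.05, two-sided)
z_β = 1.126 (for power = 0.87)
d = 0.79

n = 2 · ((1.960 + 1.126) / 0.79)²
n = 2 · (3.906)²
n ≈ 30.51
Round up to the next whole number: n = 31 per group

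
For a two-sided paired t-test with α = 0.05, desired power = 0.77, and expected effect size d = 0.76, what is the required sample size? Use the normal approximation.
n = 13 pairs

Sample size formula (paired t-test, normal approximation):
n = ((z_{α/2} + z_β) / d)²

z_{α/2} = 1.960 (for α = 0.05, two-sided)
z_β = 0.739 (for power = 0.77)
d = 0.76

n = ((1.960 + 0.739) / 0.76)²
n = (3.551)²
n ≈ 12.61
Round up to the next whole number: n = 13 pairs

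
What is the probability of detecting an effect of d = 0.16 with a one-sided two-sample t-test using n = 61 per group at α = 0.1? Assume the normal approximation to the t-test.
Power ≈ 0.35

Power calculation (two-sample t-test, normal approximation):
z_β = d · √(n/2) - z_α
z_β = 0.16 · √(61/2) - 1.282
z_β = 0.16 · 5.523 - 1.282
z_β = -0.398

Power = Φ(z_β) = Φ(-0.398) ≈ 0.345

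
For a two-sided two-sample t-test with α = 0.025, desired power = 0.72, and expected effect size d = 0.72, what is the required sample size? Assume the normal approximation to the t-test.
n = 31 per group

Sample size formula (two-sample t-test, normal approximation):
n = 2 · ((z_{α/2} + z_β) / d)²

z_{α/2} = 2.241 (for α = 0.025, two-sided)
z_β = 0.583 (for power = 0.72)
d = 0.72

n = 2 · ((2.241 + 0.583) / 0.72)²
n = 2 · (3.922)²
n ≈ 30.76
Round up to the next whole number: n = 31 per group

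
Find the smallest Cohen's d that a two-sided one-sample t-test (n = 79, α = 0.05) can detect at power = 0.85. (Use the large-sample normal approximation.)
d ≈ 0.34

Minimum detectable effect (one-sample t-test, normal approximation):
d = (z_{α/2} + z_β) / √n
d = (1.960 + 1.036) / √79
d = 2.996 / 8.888
d ≈ 0.34

By Cohen's convention (0.2 small / 0.5 medium / 0.8 large): small effect.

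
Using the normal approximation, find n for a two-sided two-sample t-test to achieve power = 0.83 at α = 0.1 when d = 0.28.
n = 173 per group

Sample size formula (two-sample t-test, normal approximation):
n = 2 · ((z_{α/2} + z_β) / d)²

z_{α/2} = 1.645 (for α = 0.1, two-sided)
z_β = 0.954 (for power = 0.83)
d = 0.28

n = 2 · ((1.645 + 0.954) / 0.28)²
n = 2 · (9.282)²
n ≈ 172.31
Round up to the next whole number: n = 173 per group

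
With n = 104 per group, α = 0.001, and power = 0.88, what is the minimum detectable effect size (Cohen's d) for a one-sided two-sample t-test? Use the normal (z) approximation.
d ≈ 0.59

Minimum detectable effect (two-sample t-test, normal approximation):
d = (z_α + z_β) / √(n/2)
d = (3.090 + 1.175) / √(104/2)
d = 4.265 / 7.211
d ≈ 0.59

By Cohen's convention (0.2 small / 0.5 medium / 0.8 large): medium effect.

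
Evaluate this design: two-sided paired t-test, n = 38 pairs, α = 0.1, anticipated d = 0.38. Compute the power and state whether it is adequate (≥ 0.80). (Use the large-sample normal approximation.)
Power ≈ 0.76; the study is underpowered (power < 0.80)

Power calculation (paired t-test, normal approximation):
z_β = d · √n - z_{α/2}
z_β = 0.38 · √38 - 1.645
z_β = 0.38 · 6.164 - 1.645
z_β = 0.698

Power = Φ(z_β) = Φ(0.698) ≈ 0.757

Effect size d = 0.38 is small by Cohen's convention (0.2/0.5/0.8).

Threshold: power ≥ 0.80 is conventionally adequate.
Power ≈ 0.76 → the study is underpowered (power < 0.80).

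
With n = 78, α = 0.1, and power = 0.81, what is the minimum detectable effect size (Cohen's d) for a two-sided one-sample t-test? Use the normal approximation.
d ≈ 0.29

Minimum detectable effect (one-sample t-test, normal approximation):
d = (z_{α/2} + z_β) / √n
d = (1.645 + 0.878) / √78
d = 2.523 / 8.832
d ≈ 0.29

By Cohen's convention (0.2 small / 0.5 medium / 0.8 large): small effect.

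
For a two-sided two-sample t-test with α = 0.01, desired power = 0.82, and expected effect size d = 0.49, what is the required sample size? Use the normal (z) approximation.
n = 102 per group

Sample size formula (two-sample t-test, normal approximation):
n = 2 · ((z_{α/2} + z_β) / d)²

z_{α/2} = 2.576 (for α = 0.01, two-sided)
z_β = 0.915 (for power = 0.82)
d = 0.49

n = 2 · ((2.576 + 0.915) / 0.49)²
n = 2 · (7.124)²
n ≈ 101.50
Round up to the next whole number: n = 102 per group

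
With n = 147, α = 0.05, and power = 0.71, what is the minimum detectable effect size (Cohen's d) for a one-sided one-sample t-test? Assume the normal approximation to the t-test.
d ≈ 0.18

Minimum detectable effect (one-sample t-test, normal approximation):
d = (z_α + z_β) / √n
d = (1.645 + 0.553) / √147
d = 2.198 / 12.124
d ≈ 0.18

By Cohen's convention (0.2 small / 0.5 medium / 0.8 large): very small effect.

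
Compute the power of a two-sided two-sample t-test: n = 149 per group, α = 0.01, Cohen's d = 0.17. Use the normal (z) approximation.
Power ≈ 0.13

Power calculation (two-sample t-test, normal approximation):
z_β = d · √(n/2) - z_{α/2}
z_β = 0.17 · √(149/2) - 2.576
z_β = 0.17 · 8.631 - 2.576
z_β = -1.109

Power = Φ(z_β) = Φ(-1.109) ≈ 0.134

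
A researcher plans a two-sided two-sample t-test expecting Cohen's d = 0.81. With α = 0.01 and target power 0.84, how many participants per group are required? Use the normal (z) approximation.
n = 39 per group

Sample size formula (two-sample t-test, normal approximation):
n = 2 · ((z_{α/2} + z_β) / d)²

z_{α/2} = 2.576 (for α = 0.01, two-sided)
z_β = 0.994 (for power = 0.84)
d = 0.81

n = 2 · ((2.576 + 0.994) / 0.81)²
n = 2 · (4.407)²
n ≈ 38.84
Round up to the next whole number: n = 39 per group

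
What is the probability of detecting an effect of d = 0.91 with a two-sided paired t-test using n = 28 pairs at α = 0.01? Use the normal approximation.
Power ≈ 0.99

Power calculation (paired t-test, normal approximation):
z_β = d · √n - z_{α/2}
z_β = 0.91 · √28 - 2.576
z_β = 0.91 · 5.292 - 2.576
z_β = 2.239

Power = Φ(z_β) = Φ(2.239) ≈ 0.987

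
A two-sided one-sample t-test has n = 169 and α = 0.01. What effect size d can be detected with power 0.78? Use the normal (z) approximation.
d ≈ 0.26

Minimum detectable effect (one-sample t-test, normal approximation):
d = (z_{α/2} + z_β) / √n
d = (2.576 + 0.772) / √169
d = 3.348 / 13.000
d ≈ 0.26

By Cohen's convention (0.2 small / 0.5 medium / 0.8 large): small effect.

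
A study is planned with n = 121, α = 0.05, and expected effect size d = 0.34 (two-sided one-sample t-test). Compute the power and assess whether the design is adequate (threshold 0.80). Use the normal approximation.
Power ≈ 0.96; the study is adequately powered (power ≥ 0.80)

Power calculation (one-sample t-test, normal approximation):
z_β = d · √n - z_{α/2}
z_β = 0.34 · √121 - 1.960
z_β = 0.34 · 11.000 - 1.960
z_β = 1.780

Power = Φ(z_β) = Φ(1.780) ≈ 0.962

Effect size d = 0.34 is small by Cohen's convention (0.2/0.5/0.8).

Threshold: power ≥ 0.80 is conventionally adequate.
Power ≈ 0.96 → the study is adequately powered (power ≥ 0.80).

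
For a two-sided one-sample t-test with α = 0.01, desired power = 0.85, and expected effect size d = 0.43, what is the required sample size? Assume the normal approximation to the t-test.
n = 71

Sample size formula (one-sample t-test, normal approximation):
n = ((z_{α/2} + z_β) / d)²

z_{α/2} = 2.576 (for α = 0.01, two-sided)
z_β = 1.036 (for power = 0.85)
d = 0.43

n = ((2.576 + 1.036) / 0.43)²
n = (8.400)²
n ≈ 70.56
Round up to the next whole number: n = 71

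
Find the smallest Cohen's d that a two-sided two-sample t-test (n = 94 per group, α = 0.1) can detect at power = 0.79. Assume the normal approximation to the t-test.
d ≈ 0.36

Minimum detectable effect (two-sample t-test, normal approximation):
d = (z_{α/2} + z_β) / √(n/2)
d = (1.645 + 0.806) / √(94/2)
d = 2.451 / 6.856
d ≈ 0.36

By Cohen's convention (0.2 small / 0.5 medium / 0.8 large): small effect.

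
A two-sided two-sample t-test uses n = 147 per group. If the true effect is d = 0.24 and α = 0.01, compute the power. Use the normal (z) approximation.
Power ≈ 0.30

Power calculation (two-sample t-test, normal approximation):
z_β = d · √(n/2) - z_{α/2}
z_β = 0.24 · √(147/2) - 2.576
z_β = 0.24 · 8.573 - 2.576
z_β = -0.518

Power = Φ(z_β) = Φ(-0.518) ≈ 0.302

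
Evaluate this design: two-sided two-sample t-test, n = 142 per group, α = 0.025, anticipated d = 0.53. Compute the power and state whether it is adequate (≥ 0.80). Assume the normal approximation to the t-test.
Power ≈ 0.99; the study is adequately powered (power ≥ 0.80)

Power calculation (two-sample t-test, normal approximation):
z_β = d · √(n/2) - z_{α/2}
z_β = 0.53 · √(142/2) - 2.241
z_β = 0.53 · 8.426 - 2.241
z_β = 2.224

Power = Φ(z_β) = Φ(2.224) ≈ 0.987

Effect size d = 0.53 is medium by Cohen's convention (0.2/0.5/0.8).

Threshold: power ≥ 0.80 is conventionally adequate.
Power ≈ 0.99 → the study is adequately powered (power ≥ 0.80).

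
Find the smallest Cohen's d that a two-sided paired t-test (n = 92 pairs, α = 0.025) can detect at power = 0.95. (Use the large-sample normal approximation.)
d ≈ 0.41

Minimum detectable effect (paired t-test, normal approximation):
d = (z_{α/2} + z_β) / √n
d = (2.241 + 1.645) / √92
d = 3.886 / 9.592
d ≈ 0.41

By Cohen's convention (0.2 small / 0.5 medium / 0.8 large): small effect.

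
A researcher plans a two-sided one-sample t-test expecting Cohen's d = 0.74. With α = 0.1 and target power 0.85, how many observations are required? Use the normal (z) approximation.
n = 14

Sample size formula (one-sample t-test, normal approximation):
n = ((z_{α/2} + z_β) / d)²

z_{α/2} = 1.645 (for α = 0.1, two-sided)
z_β = 1.036 (for power = 0.85)
d = 0.74

n = ((1.645 + 1.036) / 0.74)²
n = (3.623)²
n ≈ 13.13
Round up to the next whole number: n = 14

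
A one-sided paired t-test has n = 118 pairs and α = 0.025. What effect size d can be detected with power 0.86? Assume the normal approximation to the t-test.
d ≈ 0.28

Minimum detectable effect (paired t-test, normal approximation):
d = (z_α + z_β) / √n
d = (1.960 + 1.080) / √118
d = 3.040 / 10.863
d ≈ 0.28

By Cohen's convention (0.2 small / 0.5 medium / 0.8 large): small effect.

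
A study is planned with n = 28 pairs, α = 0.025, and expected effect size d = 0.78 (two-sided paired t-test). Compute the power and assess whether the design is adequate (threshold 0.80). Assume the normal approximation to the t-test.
Power ≈ 0.97; the study is adequately powered (power ≥ 0.80)

Power calculation (paired t-test, normal approximation):
z_β = d · √n - z_{α/2}
z_β = 0.78 · √28 - 2.241
z_β = 0.78 · 5.292 - 2.241
z_β = 1.886

Power = Φ(z_β) = Φ(1.886) ≈ 0.970

Effect size d = 0.78 is medium by Cohen's convention (0.2/0.5/0.8).

Threshold: power ≥ 0.80 is conventionally adequate.
Power ≈ 0.97 → the study is adequately powered (power ≥ 0.80).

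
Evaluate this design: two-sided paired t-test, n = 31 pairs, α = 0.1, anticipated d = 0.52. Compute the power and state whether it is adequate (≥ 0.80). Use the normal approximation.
Power ≈ 0.89; the study is adequately powered (power ≥ 0.80)

Power calculation (paired t-test, normal approximation):
z_β = d · √n - z_{α/2}
z_β = 0.52 · √31 - 1.645
z_β = 0.52 · 5.568 - 1.645
z_β = 1.250

Power = Φ(z_β) = Φ(1.250) ≈ 0.894

Effect size d = 0.52 is medium by Cohen's convention (0.2/0.5/0.8).

Threshold: power ≥ 0.80 is conventionally adequate.
Power ≈ 0.89 → the study is adequately powered (power ≥ 0.80).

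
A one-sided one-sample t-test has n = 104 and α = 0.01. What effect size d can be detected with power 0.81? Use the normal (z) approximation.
d ≈ 0.31

Minimum detectable effect (one-sample t-test, normal approximation):
d = (z_α + z_β) / √n
d = (2.326 + 0.878) / √104
d = 3.204 / 10.198
d ≈ 0.31

By Cohen's convention (0.2 small / 0.5 medium / 0.8 large): small effect.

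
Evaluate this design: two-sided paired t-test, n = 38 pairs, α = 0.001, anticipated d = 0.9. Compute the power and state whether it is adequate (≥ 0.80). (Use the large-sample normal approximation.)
Power ≈ 0.99; the study is adequately powered (power ≥ 0.80)

Power calculation (paired t-test, normal approximation):
z_β = d · √n - z_{α/2}
z_β = 0.9 · √38 - 3.291
z_β = 0.9 · 6.164 - 3.291
z_β = 2.257

Power = Φ(z_β) = Φ(2.257) ≈ 0.988

Effect size d = 0.9 is large by Cohen's convention (0.2/0.5/0.8).

Threshold: power ≥ 0.80 is conventionally adequate.
Power ≈ 0.99 → the study is adequately powered (power ≥ 0.80).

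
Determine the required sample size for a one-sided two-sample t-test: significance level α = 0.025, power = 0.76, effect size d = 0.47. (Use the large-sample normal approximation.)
n = 65 per group

Sample size formula (two-sample t-test, normal approximation):
n = 2 · ((z_α + z_β) / d)²

z_α = 1.960 (for α = 0.025, one-sided)
z_β = 0.706 (for power = 0.76)
d = 0.47

n = 2 · ((1.960 + 0.706) / 0.47)²
n = 2 · (5.672)²
n ≈ 64.34
Round up to the next whole number: n = 65 per group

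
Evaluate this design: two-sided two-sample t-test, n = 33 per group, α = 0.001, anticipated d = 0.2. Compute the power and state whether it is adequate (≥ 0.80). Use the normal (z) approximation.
Power ≈ 0.01; the study is underpowered (power < 0.80)

Power calculation (two-sample t-test, normal approximation):
z_β = d · √(n/2) - z_{α/2}
z_β = 0.2 · √(33/2) - 3.291
z_β = 0.2 · 4.062 - 3.291
z_β = -2.478

Power = Φ(z_β) = Φ(-2.478) ≈ 0.007

Effect size d = 0.2 is small by Cohen's convention (0.2/0.5/0.8).

Threshold: power ≥ 0.80 is conventionally adequate.
Power ≈ 0.01 → the study is underpowered (power < 0.80).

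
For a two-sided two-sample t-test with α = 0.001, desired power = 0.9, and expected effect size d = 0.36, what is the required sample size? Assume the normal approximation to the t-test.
n = 323 per group

Sample size formula (two-sample t-test, normal approximation):
n = 2 · ((z_{α/2} + z_β) / d)²

z_{α/2} = 3.291 (for α = 0.001, two-sided)
z_β = 1.282 (for power = 0.9)
d = 0.36

n = 2 · ((3.291 + 1.282) / 0.36)²
n = 2 · (12.703)²
n ≈ 322.73
Round up to the next whole number: n = 323 per group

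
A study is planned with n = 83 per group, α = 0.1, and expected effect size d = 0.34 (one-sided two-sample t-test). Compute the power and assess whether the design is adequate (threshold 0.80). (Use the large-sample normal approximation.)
Power ≈ 0.82; the study is adequately powered (power ≥ 0.80)

Power calculation (two-sample t-test, normal approximation):
z_β = d · √(n/2) - z_α
z_β = 0.34 · √(83/2) - 1.282
z_β = 0.34 · 6.442 - 1.282
z_β = 0.909

Power = Φ(z_β) = Φ(0.909) ≈ 0.818

Effect size d = 0.34 is small by Cohen's convention (0.2/0.5/0.8).

Threshold: power ≥ 0.80 is conventionally adequate.
Power ≈ 0.82 → the study is adequately powered (power ≥ 0.80).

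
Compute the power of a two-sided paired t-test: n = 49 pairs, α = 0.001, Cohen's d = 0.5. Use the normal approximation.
Power ≈ 0.58

Power calculation (paired t-test, normal approximation):
z_β = d · √n - z_{α/2}
z_β = 0.5 · √49 - 3.291
z_β = 0.5 · 7.000 - 3.291
z_β = 0.209

Power = Φ(z_β) = Φ(0.209) ≈ 0.583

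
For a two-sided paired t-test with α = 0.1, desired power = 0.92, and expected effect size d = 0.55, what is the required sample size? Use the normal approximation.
n = 31 pairs

Sample size formula (paired t-test, normal approximation):
n = ((z_{α/2} + z_β) / d)²

z_{α/2} = 1.645 (for α = 0.1, two-sided)
z_β = 1.405 (for power = 0.92)
d = 0.55

n = ((1.645 + 1.405) / 0.55)²
n = (5.545)²
n ≈ 30.75
Round up to the next whole number: n = 31 pairs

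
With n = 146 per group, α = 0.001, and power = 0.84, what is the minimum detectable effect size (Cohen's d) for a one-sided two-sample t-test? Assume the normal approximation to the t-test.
d ≈ 0.48

Minimum detectable effect (two-sample t-test, normal approximation):
d = (z_α + z_β) / √(n/2)
d = (3.090 + 0.994) / √(146/2)
d = 4.085 / 8.544
d ≈ 0.48

By Cohen's convention (0.2 small / 0.5 medium / 0.8 large): small effect.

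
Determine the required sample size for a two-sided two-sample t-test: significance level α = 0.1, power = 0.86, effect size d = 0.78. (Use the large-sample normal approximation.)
n = 25 per group

Sample size formula (two-sample t-test, normal approximation):
n = 2 · ((z_{α/2} + z_β) / d)²

z_{α/2} = 1.645 (for α = 0.1, two-sided)
z_β = 1.080 (for power = 0.86)
d = 0.78

n = 2 · ((1.645 + 1.080) / 0.78)²
n = 2 · (3.494)²
n ≈ 24.42
Round up to the next whole number: n = 25 per group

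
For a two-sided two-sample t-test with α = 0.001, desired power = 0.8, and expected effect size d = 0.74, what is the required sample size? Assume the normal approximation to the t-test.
n = 63 per group

Sample size formula (two-sample t-test, normal approximation):
n = 2 · ((z_{α/2} + z_β) / d)²

z_{α/2} = 3.291 (for α = 0.001, two-sided)
z_β = 0.842 (for power = 0.8)
d = 0.74

n = 2 · ((3.291 + 0.842) / 0.74)²
n = 2 · (5.585)²
n ≈ 62.38
Round up to the next whole number: n = 63 per group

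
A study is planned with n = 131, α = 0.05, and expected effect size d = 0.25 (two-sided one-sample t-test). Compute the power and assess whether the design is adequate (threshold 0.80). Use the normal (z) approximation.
Power ≈ 0.82; the study is adequately powered (power ≥ 0.80)

Power calculation (one-sample t-test, normal approximation):
z_β = d · √n - z_{α/2}
z_β = 0.25 · √131 - 1.960
z_β = 0.25 · 11.446 - 1.960
z_β = 0.901

Power = Φ(z_β) = Φ(0.901) ≈ 0.816

Effect size d = 0.25 is small by Cohen's convention (0.2/0.5/0.8).

Threshold: power ≥ 0.80 is conventionally adequate.
Power ≈ 0.82 → the study is adequately powered (power ≥ 0.80).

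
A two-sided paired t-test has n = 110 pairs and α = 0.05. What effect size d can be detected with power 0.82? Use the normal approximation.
d ≈ 0.27

Minimum detectable effect (paired t-test, normal approximation):
d = (z_{α/2} + z_β) / √n
d = (1.960 + 0.915) / √110
d = 2.875 / 10.488
d ≈ 0.27

By Cohen's convention (0.2 small / 0.5 medium / 0.8 large): small effect.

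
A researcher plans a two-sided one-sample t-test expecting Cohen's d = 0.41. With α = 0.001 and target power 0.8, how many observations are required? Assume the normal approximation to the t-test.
n = 102

Sample size formula (one-sample t-test, normal approximation):
n = ((z_{α/2} + z_β) / d)²

z_{α/2} = 3.291 (for α = 0.001, two-sided)
z_β = 0.842 (for power = 0.8)
d = 0.41

n = ((3.291 + 0.842) / 0.41)²
n = (10.080)²
n ≈ 101.61
Round up to the next whole number: n = 102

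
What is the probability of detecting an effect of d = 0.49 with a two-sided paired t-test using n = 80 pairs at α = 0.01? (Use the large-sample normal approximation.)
Power ≈ 0.96

Power calculation (paired t-test, normal approximation):
z_β = d · √n - z_{α/2}
z_β = 0.49 · √80 - 2.576
z_β = 0.49 · 8.944 - 2.576
z_β = 1.807

Power = Φ(z_β) = Φ(1.807) ≈ 0.965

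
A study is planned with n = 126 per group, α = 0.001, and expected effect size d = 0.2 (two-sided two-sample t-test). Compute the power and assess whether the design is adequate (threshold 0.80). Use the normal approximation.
Power ≈ 0.04; the study is underpowered (power < 0.80)

Power calculation (two-sample t-test, normal approximation):
z_β = d · √(n/2) - z_{α/2}
z_β = 0.2 · √(126/2) - 3.291
z_β = 0.2 · 7.937 - 3.291
z_β = -1.703

Power = Φ(z_β) = Φ(-1.703) ≈ 0.044

Effect size d = 0.2 is small by Cohen's convention (0.2/0.5/0.8).

Threshold: power ≥ 0.80 is conventionally adequate.
Power ≈ 0.04 → the study is underpowered (power < 0.80).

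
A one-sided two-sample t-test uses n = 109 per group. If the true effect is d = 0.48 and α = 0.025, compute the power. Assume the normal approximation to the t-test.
Power ≈ 0.94

Power calculation (two-sample t-test, normal approximation):
z_β = d · √(n/2) - z_α
z_β = 0.48 · √(109/2) - 1.960
z_β = 0.48 · 7.382 - 1.960
z_β = 1.584

Power = Φ(z_β) = Φ(1.584) ≈ 0.943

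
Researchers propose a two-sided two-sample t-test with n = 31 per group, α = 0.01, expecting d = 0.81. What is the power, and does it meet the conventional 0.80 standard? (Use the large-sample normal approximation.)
Power ≈ 0.73; the study is underpowered (power < 0.80)

Power calculation (two-sample t-test, normal approximation):
z_β = d · √(n/2) - z_{α/2}
z_β = 0.81 · √(31/2) - 2.576
z_β = 0.81 · 3.937 - 2.576
z_β = 0.613

Power = Φ(z_β) = Φ(0.613) ≈ 0.730

Effect size d = 0.81 is large by Cohen's convention (0.2/0.5/0.8).

Threshold: power ≥ 0.80 is conventionally adequate.
Power ≈ 0.73 → the study is underpowered (power < 0.80).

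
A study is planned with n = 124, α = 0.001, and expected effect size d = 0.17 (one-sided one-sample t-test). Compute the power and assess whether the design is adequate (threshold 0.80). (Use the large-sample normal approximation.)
Power ≈ 0.12; the study is underpowered (power < 0.80)

Power calculation (one-sample t-test, normal approximation):
z_β = d · √n - z_α
z_β = 0.17 · √124 - 3.090
z_β = 0.17 · 11.136 - 3.090
z_β = -1.197

Power = Φ(z_β) = Φ(-1.197) ≈ 0.116

Effect size d = 0.17 is very small by Cohen's convention (0.2/0.5/0.8).

Threshold: power ≥ 0.80 is conventionally adequate.
Power ≈ 0.12 → the study is underpowered (power < 0.80).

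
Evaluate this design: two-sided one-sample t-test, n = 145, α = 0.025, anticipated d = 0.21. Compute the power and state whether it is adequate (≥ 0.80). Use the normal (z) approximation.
Power ≈ 0.61; the study is underpowered (power < 0.80)

Power calculation (one-sample t-test, normal approximation):
z_β = d · √n - z_{α/2}
z_β = 0.21 · √145 - 2.241
z_β = 0.21 · 12.042 - 2.241
z_β = 0.287

Power = Φ(z_β) = Φ(0.287) ≈ 0.613

Effect size d = 0.21 is small by Cohen's convention (0.2/0.5/0.8).

Threshold: power ≥ 0.80 is conventionally adequate.
Power ≈ 0.61 → the study is underpowered (power < 0.80).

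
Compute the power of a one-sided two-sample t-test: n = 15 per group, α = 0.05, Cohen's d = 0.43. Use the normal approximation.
Power ≈ 0.32

Power calculation (two-sample t-test, normal approximation):
z_β = d · √(n/2) - z_α
z_β = 0.43 · √(15/2) - 1.645
z_β = 0.43 · 2.739 - 1.645
z_β = -0.467

Power = Φ(z_β) = Φ(-0.467) ≈ 0.320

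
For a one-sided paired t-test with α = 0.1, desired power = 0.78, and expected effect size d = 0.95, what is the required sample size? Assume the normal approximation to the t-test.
n = 5 pairs

Sample size formula (paired t-test, normal approximation):
n = ((z_α + z_β) / d)²

z_α = 1.282 (for α = 0.1, one-sided)
z_β = 0.772 (for power = 0.78)
d = 0.95

n = ((1.282 + 0.772) / 0.95)²
n = (2.162)²
n ≈ 4.67
Round up to the next whole number: n = 5 pairs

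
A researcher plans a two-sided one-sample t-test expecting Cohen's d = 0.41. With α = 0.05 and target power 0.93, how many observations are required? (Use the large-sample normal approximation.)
n = 71

Sample size formula (one-sample t-test, normal approximation):
n = ((z_{α/2} + z_β) / d)²

z_{α/2} = 1.960 (for α = 0.05, two-sided)
z_β = 1.476 (for power = 0.93)
d = 0.41

n = ((1.960 + 1.476) / 0.41)²
n = (8.380)²
n ≈ 70.22
Round up to the next whole number: n = 71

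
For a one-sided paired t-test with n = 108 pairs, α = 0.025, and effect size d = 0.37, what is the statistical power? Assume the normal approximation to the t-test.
Power ≈ 0.97

Power calculation (paired t-test, normal approximation):
z_β = d · √n - z_α
z_β = 0.37 · √108 - 1.960
z_β = 0.37 · 10.392 - 1.960
z_β = 1.885

Power = Φ(z_β) = Φ(1.885) ≈ 0.970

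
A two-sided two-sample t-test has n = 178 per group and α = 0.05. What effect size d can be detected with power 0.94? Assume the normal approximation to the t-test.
d ≈ 0.37

Minimum detectable effect (two-sample t-test, normal approximation):
d = (z_{α/2} + z_β) / √(n/2)
d = (1.960 + 1.555) / √(178/2)
d = 3.515 / 9.434
d ≈ 0.37

By Cohen's convention (0.2 small / 0.5 medium / 0.8 large): small effect.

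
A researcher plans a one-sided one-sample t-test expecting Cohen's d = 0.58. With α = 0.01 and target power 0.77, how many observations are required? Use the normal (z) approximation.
n = 28

Sample size formula (one-sample t-test, normal approximation):
n = ((z_α + z_β) / d)²

z_α = 2.326 (for α = 0.01, one-sided)
z_β = 0.739 (for power = 0.77)
d = 0.58

n = ((2.326 + 0.739) / 0.58)²
n = (5.284)²
n ≈ 27.92
Round up to the next whole number: n = 28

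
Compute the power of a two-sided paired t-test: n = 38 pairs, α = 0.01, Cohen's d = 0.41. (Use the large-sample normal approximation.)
Power ≈ 0.48

Power calculation (paired t-test, normal approximation):
z_β = d · √n - z_{α/2}
z_β = 0.41 · √38 - 2.576
z_β = 0.41 · 6.164 - 2.576
z_β = -0.048

Power = Φ(z_β) = Φ(-0.048) ≈ 0.481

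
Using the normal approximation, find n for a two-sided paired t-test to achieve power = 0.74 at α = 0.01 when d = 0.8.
n = 17 pairs

Sample size formula (paired t-test, normal approximation):
n = ((z_{α/2} + z_β) / d)²

z_{α/2} = 2.576 (for α = 0.01, two-sided)
z_β = 0.643 (for power = 0.74)
d = 0.8

n = ((2.576 + 0.643) / 0.8)²
n = (4.024)²
n ≈ 16.19
Round up to the next whole number: n = 17 pairs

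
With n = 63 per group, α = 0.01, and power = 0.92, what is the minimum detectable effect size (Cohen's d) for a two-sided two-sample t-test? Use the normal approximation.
d ≈ 0.71

Minimum detectable effect (two-sample t-test, normal approximation):
d = (z_{α/2} + z_β) / √(n/2)
d = (2.576 + 1.405) / √(63/2)
d = 3.981 / 5.612
d ≈ 0.71

By Cohen's convention (0.2 small / 0.5 medium / 0.8 large): medium effect.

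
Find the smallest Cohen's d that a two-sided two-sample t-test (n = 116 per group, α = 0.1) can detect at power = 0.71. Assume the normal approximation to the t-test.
d ≈ 0.29

Minimum detectable effect (two-sample t-test, normal approximation):
d = (z_{α/2} + z_β) / √(n/2)
d = (1.645 + 0.553) / √(116/2)
d = 2.198 / 7.616
d ≈ 0.29

By Cohen's convention (0.2 small / 0.5 medium / 0.8 large): small effect.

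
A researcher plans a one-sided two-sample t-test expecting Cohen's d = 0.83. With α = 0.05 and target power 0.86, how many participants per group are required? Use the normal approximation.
n = 22 per group

Sample size formula (two-sample t-test, normal approximation):
n = 2 · ((z_α + z_β) / d)²

z_α = 1.645 (for α = 0.05, one-sided)
z_β = 1.080 (for power = 0.86)
d = 0.83

n = 2 · ((1.645 + 1.080) / 0.83)²
n = 2 · (3.283)²
n ≈ 21.56
Round up to the next whole number: n = 22 per group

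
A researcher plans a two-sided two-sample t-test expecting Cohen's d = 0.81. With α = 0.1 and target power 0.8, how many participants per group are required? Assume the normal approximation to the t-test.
n = 19 per group

Sample size formula (two-sample t-test, normal approximation):
n = 2 · ((z_{α/2} + z_β) / d)²

z_{α/2} = 1.645 (for α = 0.1, two-sided)
z_β = 0.842 (for power = 0.8)
d = 0.81

n = 2 · ((1.645 + 0.842) / 0.81)²
n = 2 · (3.070)²
n ≈ 18.85
Round up to the next whole number: n = 19 per group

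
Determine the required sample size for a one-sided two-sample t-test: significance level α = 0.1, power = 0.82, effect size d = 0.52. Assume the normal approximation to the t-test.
n = 36 per group

Sample size formula (two-sample t-test, normal approximation):
n = 2 · ((z_α + z_β) / d)²

z_α = 1.282 (for α = 0.1, one-sided)
z_β = 0.915 (for power = 0.82)
d = 0.52

n = 2 · ((1.282 + 0.915) / 0.52)²
n = 2 · (4.225)²
n ≈ 35.70
Round up to the next whole number: n = 36 per group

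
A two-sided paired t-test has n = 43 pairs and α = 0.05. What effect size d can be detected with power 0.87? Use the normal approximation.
d ≈ 0.47

Minimum detectable effect (paired t-test, normal approximation):
d = (z_{α/2} + z_β) / √n
d = (1.960 + 1.126) / √43
d = 3.086 / 6.557
d ≈ 0.47

By Cohen's convention (0.2 small / 0.5 medium / 0.8 large): small effect.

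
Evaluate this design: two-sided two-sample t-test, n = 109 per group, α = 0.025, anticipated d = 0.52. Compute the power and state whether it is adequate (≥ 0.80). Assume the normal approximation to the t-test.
Power ≈ 0.94; the study is adequately powered (power ≥ 0.80)

Power calculation (two-sample t-test, normal approximation):
z_β = d · √(n/2) - z_{α/2}
z_β = 0.52 · √(109/2) - 2.241
z_β = 0.52 · 7.382 - 2.241
z_β = 1.597

Power = Φ(z_β) = Φ(1.597) ≈ 0.945

Effect size d = 0.52 is medium by Cohen's convention (0.2/0.5/0.8).

Threshold: power ≥ 0.80 is conventionally adequate.
Power ≈ 0.94 → the study is adequately powered (power ≥ 0.80).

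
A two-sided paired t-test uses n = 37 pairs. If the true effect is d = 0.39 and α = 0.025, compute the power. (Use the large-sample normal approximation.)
Power ≈ 0.55

Power calculation (paired t-test, normal approximation):
z_β = d · √n - z_{α/2}
z_β = 0.39 · √37 - 2.241
z_β = 0.39 · 6.083 - 2.241
z_β = 0.131

Power = Φ(z_β) = Φ(0.131) ≈ 0.552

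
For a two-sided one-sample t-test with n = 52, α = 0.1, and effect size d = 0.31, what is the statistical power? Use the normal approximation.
Power ≈ 0.72

Power calculation (one-sample t-test, normal approximation):
z_β = d · √n - z_{α/2}
z_β = 0.31 · √52 - 1.645
z_β = 0.31 · 7.211 - 1.645
z_β = 0.591

Power = Φ(z_β) = Φ(0.591) ≈ 0.723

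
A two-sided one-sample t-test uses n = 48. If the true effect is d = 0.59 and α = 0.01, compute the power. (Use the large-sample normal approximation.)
Power ≈ 0.93

Power calculation (one-sample t-test, normal approximation):
z_β = d · √n - z_{α/2}
z_β = 0.59 · √48 - 2.576
z_β = 0.59 · 6.928 - 2.576
z_β = 1.512

Power = Φ(z_β) = Φ(1.512) ≈ 0.935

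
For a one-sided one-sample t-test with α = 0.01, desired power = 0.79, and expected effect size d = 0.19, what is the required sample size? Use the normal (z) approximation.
n = 272

Sample size formula (one-sample t-test, normal approximation):
n = ((z_α + z_β) / d)²

z_α = 2.326 (for α = 0.01, one-sided)
z_β = 0.806 (for power = 0.79)
d = 0.19

n = ((2.326 + 0.806) / 0.19)²
n = (16.484)²
n ≈ 271.72
Round up to the next whole number: n = 272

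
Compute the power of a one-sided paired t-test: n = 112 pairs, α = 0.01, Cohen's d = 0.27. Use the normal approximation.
Power ≈ 0.70

Power calculation (paired t-test, normal approximation):
z_β = d · √n - z_α
z_β = 0.27 · √112 - 2.326
z_β = 0.27 · 10.583 - 2.326
z_β = 0.531

Power = Φ(z_β) = Φ(0.531) ≈ 0.702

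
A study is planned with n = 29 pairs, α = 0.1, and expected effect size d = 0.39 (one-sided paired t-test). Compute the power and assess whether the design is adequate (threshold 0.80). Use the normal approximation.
Power ≈ 0.79; the study is underpowered (power < 0.80)

Power calculation (paired t-test, normal approximation):
z_β = d · √n - z_α
z_β = 0.39 · √29 - 1.282
z_β = 0.39 · 5.385 - 1.282
z_β = 0.819

Power = Φ(z_β) = Φ(0.819) ≈ 0.794

Effect size d = 0.39 is small by Cohen's convention (0.2/0.5/0.8).

Threshold: power ≥ 0.80 is conventionally adequate.
Power ≈ 0.79 → the study is underpowered (power < 0.80).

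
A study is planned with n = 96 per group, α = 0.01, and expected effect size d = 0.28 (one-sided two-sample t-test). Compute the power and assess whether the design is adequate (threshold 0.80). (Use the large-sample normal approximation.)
Power ≈ 0.35; the study is underpowered (power < 0.80)

Power calculation (two-sample t-test, normal approximation):
z_β = d · √(n/2) - z_α
z_β = 0.28 · √(96/2) - 2.326
z_β = 0.28 · 6.928 - 2.326
z_β = -0.386

Power = Φ(z_β) = Φ(-0.386) ≈ 0.350

Effect size d = 0.28 is small by Cohen's convention (0.2/0.5/0.8).

Threshold: power ≥ 0.80 is conventionally adequate.
Power ≈ 0.35 → the study is underpowered (power < 0.80).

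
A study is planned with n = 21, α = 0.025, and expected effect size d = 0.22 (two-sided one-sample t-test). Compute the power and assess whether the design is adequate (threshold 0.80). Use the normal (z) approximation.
Power ≈ 0.11; the study is underpowered (power < 0.80)

Power calculation (one-sample t-test, normal approximation):
z_β = d · √n - z_{α/2}
z_β = 0.22 · √21 - 2.241
z_β = 0.22 · 4.583 - 2.241
z_β = -1.233

Power = Φ(z_β) = Φ(-1.233) ≈ 0.109

Effect size d = 0.22 is small by Cohen's convention (0.2/0.5/0.8).

Threshold: power ≥ 0.80 is conventionally adequate.
Power ≈ 0.11 → the study is underpowered (power < 0.80).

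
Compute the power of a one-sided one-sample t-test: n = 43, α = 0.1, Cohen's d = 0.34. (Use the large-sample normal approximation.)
Power ≈ 0.83

Power calculation (one-sample t-test, normal approximation):
z_β = d · √n - z_α
z_β = 0.34 · √43 - 1.282
z_β = 0.34 · 6.557 - 1.282
z_β = 0.948

Power = Φ(z_β) = Φ(0.948) ≈ 0.828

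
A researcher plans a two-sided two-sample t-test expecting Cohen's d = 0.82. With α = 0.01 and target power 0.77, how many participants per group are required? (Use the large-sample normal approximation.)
n = 33 per group

Sample size formula (two-sample t-test, normal approximation):
n = 2 · ((z_{α/2} + z_β) / d)²

z_{α/2} = 2.576 (for α = 0.01, two-sided)
z_β = 0.739 (for power = 0.77)
d = 0.82

n = 2 · ((2.576 + 0.739) / 0.82)²
n = 2 · (4.043)²
n ≈ 32.69
Round up to the next whole number: n = 33 per group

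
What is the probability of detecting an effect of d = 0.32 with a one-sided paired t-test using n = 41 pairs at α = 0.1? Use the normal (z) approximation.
Power ≈ 0.78

Power calculation (paired t-test, normal approximation):
z_β = d · √n - z_α
z_β = 0.32 · √41 - 1.282
z_β = 0.32 · 6.403 - 1.282
z_β = 0.767

Power = Φ(z_β) = Φ(0.767) ≈ 0.779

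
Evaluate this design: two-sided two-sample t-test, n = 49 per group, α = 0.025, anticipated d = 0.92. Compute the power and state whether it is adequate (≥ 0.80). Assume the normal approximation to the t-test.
Power ≈ 0.99; the study is adequately powered (power ≥ 0.80)

Power calculation (two-sample t-test, normal approximation):
z_β = d · √(n/2) - z_{α/2}
z_β = 0.92 · √(49/2) - 2.241
z_β = 0.92 · 4.950 - 2.241
z_β = 2.312

Power = Φ(z_β) = Φ(2.312) ≈ 0.990

Effect size d = 0.92 is large by Cohen's convention (0.2/0.5/0.8).

Threshold: power ≥ 0.80 is conventionally adequate.
Power ≈ 0.99 → the study is adequately powered (power ≥ 0.80).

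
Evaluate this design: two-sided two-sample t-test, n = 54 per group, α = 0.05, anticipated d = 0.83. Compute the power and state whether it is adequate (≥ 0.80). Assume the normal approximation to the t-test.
Power ≈ 0.99; the study is adequately powered (power ≥ 0.80)

Power calculation (two-sample t-test, normal approximation):
z_β = d · √(n/2) - z_{α/2}
z_β = 0.83 · √(54/2) - 1.960
z_β = 0.83 · 5.196 - 1.960
z_β = 2.353

Power = Φ(z_β) = Φ(2.353) ≈ 0.991

Effect size d = 0.83 is large by Cohen's convention (0.2/0.5/0.8).

Threshold: power ≥ 0.80 is conventionally adequate.
Power ≈ 0.99 → the study is adequately powered (power ≥ 0.80).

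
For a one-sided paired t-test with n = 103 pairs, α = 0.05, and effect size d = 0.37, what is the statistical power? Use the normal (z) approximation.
Power ≈ 0.98

Power calculation (paired t-test, normal approximation):
z_β = d · √n - z_α
z_β = 0.37 · √103 - 1.645
z_β = 0.37 · 10.149 - 1.645
z_β = 2.110

Power = Φ(z_β) = Φ(2.110) ≈ 0.983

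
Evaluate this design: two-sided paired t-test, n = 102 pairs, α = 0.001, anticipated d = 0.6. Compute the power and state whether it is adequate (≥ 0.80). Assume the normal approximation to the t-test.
Power ≈ 1.00; the study is adequately powered (power ≥ 0.80)

Power calculation (paired t-test, normal approximation):
z_β = d · √n - z_{α/2}
z_β = 0.6 · √102 - 3.291
z_β = 0.6 · 10.100 - 3.291
z_β = 2.769

Power = Φ(z_β) = Φ(2.769) ≈ 0.997

Effect size d = 0.6 is medium by Cohen's convention (0.2/0.5/0.8).

Threshold: power ≥ 0.80 is conventionally adequate.
Power ≈ 1.00 → the study is adequately powered (power ≥ 0.80).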